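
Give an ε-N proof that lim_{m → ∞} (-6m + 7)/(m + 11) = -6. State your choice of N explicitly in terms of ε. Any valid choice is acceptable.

N = 73/ε

Fix ε > 0. For m ≥ 1, |(-6m + 7)/(m + 11) + 6| = |73|/((m + 11)) = 73/((m + 11)).
Since m + 11 ≥ m for m ≥ 1, this is ≤ 73/(m) = 73/m.
So |(-6m + 7)/(m + 11) + 6| < ε whenever m > 73/ε.
Take N = 73/ε. If m > N then |(-6m + 7)/(m + 11) + 6| ≤ 73/m < ε.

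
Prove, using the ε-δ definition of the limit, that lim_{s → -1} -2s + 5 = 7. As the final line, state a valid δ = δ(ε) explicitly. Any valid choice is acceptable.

Suppose ε > 0. We need δ > 0 so that 0 < |s + 1| < δ implies |(-2s + 5) − 7| < ε.
Since (-2s + 5) − 7 = -2(s + 1), we have |(-2s + 5) − 7| = 2|s + 1|.
So 2|s + 1| < ε exactly when |s + 1| < ε/2.
Take δ = ε/2. If 0 < |s + 1| < δ then |(-2s + 5) − 7| = 2|s + 1| < 2·(ε/2) = ε.

δ = ε/2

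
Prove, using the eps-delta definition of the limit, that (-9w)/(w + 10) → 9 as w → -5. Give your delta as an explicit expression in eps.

delta = min(5/2, (5/36)eps)

Let eps > 0 be given. We want delta > 0 with 0 < |w + 5| < delta ⇒ |(-9w)/(w + 10) − 9| < eps.
Combining over a common denominator, (-9w)/(w + 10) − 9 = [(-9w)·5 − 45·(w + 10)] / [5·(w + 10)] = -90(w + 5) / (5(w + 10)).
So |(-9w)/(w + 10) − 9| = 90|w + 5| / (5·|w + 10|).
Restrict delta ≤ 5/2. Then |w + 5| < 5/2 gives |w + 10| = |(w + 5) + 5| ≥ 5 − 5/2 = 5/2.
Hence |(-9w)/(w + 10) − 9| < 90|w + 5|/(5·(5/2)) = (36/5)|w + 5|, which is < eps once |w + 5| < (5/36)eps.
Take delta = min(5/2, (5/36)eps). Then 0 < |w + 5| < delta forces both bounds, so |(-9w)/(w + 10) − 9| < eps.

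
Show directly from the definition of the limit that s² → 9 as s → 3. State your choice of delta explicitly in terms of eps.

delta = min(2, eps/8)

Let eps > 0. We seek delta > 0 with 0 < |s − 3| < delta ⇒ |s² − 9| < eps.
Factor: s² − 9 = (s − 3)(s + 3), so |s² − 9| = |s − 3|·|s + 3|.
Restrict delta ≤ 2. Then |s − 3| < 2 gives |s| < 5, so by the triangle inequality |s + 3| ≤ 5 + 3 = 8.
Hence |s² − 9| ≤ 8|s − 3|, which is < eps once |s − 3| < eps/8.
Take delta = min(2, eps/8). If 0 < |s − 3| < delta then both bounds hold and |s² − 9| ≤ 8|s − 3| < 8·(eps/8) = eps.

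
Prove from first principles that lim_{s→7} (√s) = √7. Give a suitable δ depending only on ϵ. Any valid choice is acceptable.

Let ϵ > 0. We want δ > 0 such that 0 < |s − 7| < δ implies |√s − √7| < ϵ.
Multiplying by the conjugate, |√s − √7| = |s − 7|/(√s + √7).
Restrict δ ≤ 7 so that |s − 7| < 7 forces s > 0, and then √s + √7 > √7.
Hence |√s − √7| < |s − 7|/√7, which is < ϵ once |s − 7| < √7·ϵ.
Take δ = min(7, √7·ϵ). If 0 < |s − 7| < δ then s > 0 and |√s − √7| < |s − 7|/√7 < ϵ.

δ = min(7, √7·ϵ)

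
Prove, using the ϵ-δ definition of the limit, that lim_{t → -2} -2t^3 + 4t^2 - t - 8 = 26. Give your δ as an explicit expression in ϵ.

δ = min(1, ϵ/59)

Let ϵ > 0 be given. We want δ > 0 such that 0 < |t + 2| < δ implies |(-2t^3 + 4t^2 - t - 8) − 26| < ϵ.
(-2t^3 + 4t^2 - t - 8) − 26 = -2t^3 + 4t^2 - t - 34 = (t + 2)(-2t^2 + 8t - 17).
So |(-2t^3 + 4t^2 - t - 8) − 26| = |t + 2|·|-2t^2 + 8t - 17|.
Assume first that |t + 2| < 1, so |t| < 3. Then |-2t^2 + 8t - 17| ≤ 2·3^2 + 8·3 + 17 = 59.
Hence |(-2t^3 + 4t^2 - t - 8) − 26| ≤ 59|t + 2| < ϵ provided |t + 2| < ϵ/59.
Choosing δ = min(1, ϵ/59) ensures both conditions, hence |(-2t^3 + 4t^2 - t - 8) − 26| < ϵ.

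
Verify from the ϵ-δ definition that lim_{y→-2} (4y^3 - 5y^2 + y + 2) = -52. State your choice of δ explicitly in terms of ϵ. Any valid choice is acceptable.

δ = min(2, ϵ/143)

Let ϵ > 0. We want δ > 0 such that 0 < |y + 2| < δ implies |(4y^3 - 5y^2 + y + 2) + 52| < ϵ.
(4y^3 - 5y^2 + y + 2) + 52 = 4y^3 - 5y^2 + y + 54 = (y + 2)(4y^2 - 13y + 27).
So |(4y^3 - 5y^2 + y + 2) + 52| = |y + 2|·|4y^2 - 13y + 27|.
Assume first that |y + 2| < 2, so |y| < 4. Then |4y^2 - 13y + 27| ≤ 4·4^2 + 13·4 + 27 = 143.
Hence |(4y^3 - 5y^2 + y + 2) + 52| ≤ 143|y + 2| < ϵ provided |y + 2| < ϵ/143.
Take δ = min(2, ϵ/143). Then 0 < |y + 2| < δ gives both |y + 2| < 2 and |y + 2| < ϵ/143, so |(4y^3 - 5y^2 + y + 2) + 52| < ϵ.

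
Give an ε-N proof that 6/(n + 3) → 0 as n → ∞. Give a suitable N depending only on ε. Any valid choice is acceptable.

N = 6/ε

Let ε > 0 be given. For n ≥ 1, |6/(n + 3) − 0| = 6/(n + 3) ≤ 6/n.
We need 6/n < ε, i.e. n > 6/ε.
Take N = 6/ε. If n > N then |6/(n + 3)| ≤ 6/n < ε.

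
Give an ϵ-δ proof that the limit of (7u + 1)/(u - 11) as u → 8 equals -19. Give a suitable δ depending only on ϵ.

δ = min(3/2, (3/52)ϵ)

Fix ϵ > 0. We want δ > 0 with 0 < |u − 8| < δ ⇒ |(7u + 1)/(u - 11) + 19| < ϵ.
Combining over a common denominator, (7u + 1)/(u - 11) + 19 = [(7u + 1)·(-3) − 57·(u - 11)] / [(-3)·(u - 11)] = -78(u − 8) / ((-3)(u - 11)).
So |(7u + 1)/(u - 11) + 19| = 78|u − 8| / (3·|u − 11|).
Require δ ≤ 3/2, so |u − 11| ≥ |-3| − |u − 8| > 3 − 3/2 = 3/2.
Hence |(7u + 1)/(u - 11) + 19| < 78|u − 8|/(3·(3/2)) = (52/3)|u − 8|, which is < ϵ once |u − 8| < (3/52)ϵ.
Take δ = min(3/2, (3/52)ϵ). Then 0 < |u − 8| < δ forces both bounds, so |(7u + 1)/(u - 11) + 19| < ϵ.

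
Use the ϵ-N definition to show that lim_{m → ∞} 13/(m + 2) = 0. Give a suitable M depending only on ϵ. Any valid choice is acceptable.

M = 13/ϵ

Suppose ϵ > 0. For m ≥ 1, |13/(m + 2) − 0| = 13/(m + 2) ≤ 13/m.
We need 13/m < ϵ, i.e. m > 13/ϵ.
Take M = 13/ϵ. If m > M then |13/(m + 2)| ≤ 13/m < ϵ.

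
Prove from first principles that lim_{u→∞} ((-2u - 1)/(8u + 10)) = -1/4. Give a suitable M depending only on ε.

Suppose ε > 0. We seek M > 0 such that u > M implies |(-2u - 1)/(8u + 10) + 1/4| < ε.
(-2u - 1)/(8u + 10) + 1/4 = (8(-2u - 1) − (-2)(8u + 10)) / (8(8u + 10)) = 12/(8(8u + 10)).
For u > 0 we have 8u + 10 > 8u, so |(-2u - 1)/(8u + 10) + 1/4| = 12/(8(8u + 10)) < 12/(8·8u) = (3/16)/u.
Thus |(-2u - 1)/(8u + 10) + 1/4| < ε whenever u > (3/16)/ε.
Take M = (3/16)/ε. If u > M then |(-2u - 1)/(8u + 10) + 1/4| < (3/16)/u < ε.

M = (3/16)/ε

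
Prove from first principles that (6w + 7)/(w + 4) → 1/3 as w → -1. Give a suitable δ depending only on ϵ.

δ = min(3/2, (9/34)ϵ)

Let ϵ > 0 be given. We want δ > 0 with 0 < |w + 1| < δ ⇒ |(6w + 7)/(w + 4) − (1/3)| < ϵ.
Combining over a common denominator, (6w + 7)/(w + 4) − (1/3) = [(6w + 7)·3 − 1·(w + 4)] / [3·(w + 4)] = 17(w + 1) / (3(w + 4)).
So |(6w + 7)/(w + 4) − (1/3)| = 17|w + 1| / (3·|w + 4|).
Restrict δ ≤ 3/2. Then |w + 1| < 3/2 gives |w + 4| = |(w + 1) + 3| ≥ 3 − 3/2 = 3/2.
Hence |(6w + 7)/(w + 4) − (1/3)| < 17|w + 1|/(3·(3/2)) = (34/9)|w + 1|, which is < ϵ once |w + 1| < (9/34)ϵ.
Take δ = min(3/2, (9/34)ϵ). Then 0 < |w + 1| < δ forces both bounds, so |(6w + 7)/(w + 4) − (1/3)| < ϵ.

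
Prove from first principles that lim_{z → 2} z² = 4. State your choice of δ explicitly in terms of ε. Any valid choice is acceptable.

Let ε > 0 be given. We seek δ > 0 with 0 < |z − 2| < δ ⇒ |z² − 4| < ε.
Factor: z² − 4 = (z − 2)(z + 2), so |z² − 4| = |z − 2|·|z + 2|.
Restrict δ ≤ 2. Then |z − 2| < 2 gives |z| < 4, so by the triangle inequality |z + 2| ≤ 4 + 2 = 6.
Hence |z² − 4| ≤ 6|z − 2|, which is < ε once |z − 2| < ε/6.
Take δ = min(2, ε/6). If 0 < |z − 2| < δ then both bounds hold and |z² − 4| ≤ 6|z − 2| < 6·(ε/6) = ε.

δ = min(2, ε/6)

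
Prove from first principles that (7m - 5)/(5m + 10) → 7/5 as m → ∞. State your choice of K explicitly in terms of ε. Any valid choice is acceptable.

Let ε > 0. For m ≥ 1, |(7m - 5)/(5m + 10) − (7/5)| = |-95|/(5(5m + 10)) = 95/(5(5m + 10)).
Since 5m + 10 ≥ 5m for m ≥ 1, this is ≤ 95/(5·5m) = (19/5)/m.
So |(7m - 5)/(5m + 10) − (7/5)| < ε whenever m > (19/5)/ε.
Take K = (19/5)/ε. If m > K then |(7m - 5)/(5m + 10) − (7/5)| ≤ (19/5)/m < ε.

K = (19/5)/ε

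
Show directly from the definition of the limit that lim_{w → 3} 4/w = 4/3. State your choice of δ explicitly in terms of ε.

Let ε > 0. We seek δ > 0 such that 0 < |w − 3| < δ implies |4/w − (4/3)| < ε.
|4/w − (4/3)| = 4·|3 − w|/(3·|w|) = 4|w − 3|/(3|w|).
Require δ ≤ 3/2 so that |w| > 3 − 3/2 = 3/2, hence 3|w| > 9/2.
Then |4/w − (4/3)| < 4|w − 3|/(9/2), which is < ε when |w − 3| < (9/8)ε.
Take δ = min(3/2, (9/8)ε). Then 0 < |w − 3| < δ gives both |w − 3| < 3/2 and |w − 3| < (9/8)ε, so |4/w − (4/3)| < ε.

δ = min(3/2, (9/8)ε)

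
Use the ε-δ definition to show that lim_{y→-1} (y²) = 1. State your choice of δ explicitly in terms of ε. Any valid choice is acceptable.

Suppose ε > 0. We seek δ > 0 with 0 < |y + 1| < δ ⇒ |y² − 1| < ε.
Factor: y² − 1 = (y + 1)(y - 1), so |y² − 1| = |y + 1|·|y - 1|.
Impose δ ≤ 1 so that |y| < 2; then |y - 1| ≤ 3.
Hence |y² − 1| ≤ 3|y + 1|, which is < ε once |y + 1| < ε/3.
Take δ = min(1, ε/3). If 0 < |y + 1| < δ then both bounds hold and |y² − 1| ≤ 3|y + 1| < 3·(ε/3) = ε.

δ = min(1, ε/3)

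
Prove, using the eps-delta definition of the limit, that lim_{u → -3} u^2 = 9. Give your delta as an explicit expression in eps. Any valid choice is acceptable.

delta = min(1, eps/7)

Suppose eps > 0. We seek delta > 0 with 0 < |u + 3| < delta ⇒ |u^2 − 9| < eps.
Factor: u^2 − 9 = (u + 3)(u - 3), so |u^2 − 9| = |u + 3|·|u - 3|.
Impose delta ≤ 1 so that |u| < 4; then |u - 3| ≤ 7.
Hence |u^2 − 9| ≤ 7|u + 3|, which is < eps once |u + 3| < eps/7.
Take delta = min(1, eps/7). If 0 < |u + 3| < delta then both bounds hold and |u^2 − 9| ≤ 7|u + 3| < 7·(eps/7) = eps.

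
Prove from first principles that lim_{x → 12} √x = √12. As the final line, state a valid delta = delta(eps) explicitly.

delta = min(12, √12·eps)

Suppose eps > 0. We want delta > 0 such that 0 < |x − 12| < delta implies |√x − √12| < eps.
Rationalise: √x − √12 = (x − 12)/(√x + √12), so |√x − √12| = |x − 12|/(√x + √12).
Restrict delta ≤ 12 so that |x − 12| < 12 forces x > 0, and then √x + √12 > √12.
Hence |√x − √12| < |x − 12|/√12, which is < eps once |x − 12| < √12·eps.
Take delta = min(12, √12·eps). If 0 < |x − 12| < delta then x > 0 and |√x − √12| < |x − 12|/√12 < eps.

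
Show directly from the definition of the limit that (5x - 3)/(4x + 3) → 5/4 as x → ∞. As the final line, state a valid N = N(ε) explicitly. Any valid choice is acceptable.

Let ε > 0. We seek N > 0 such that x > N implies |(5x - 3)/(4x + 3) − (5/4)| < ε.
(5x - 3)/(4x + 3) − (5/4) = (4(5x - 3) − 5(4x + 3)) / (4(4x + 3)) = -27/(4(4x + 3)).
For x > 0 we have 4x + 3 > 4x, so |(5x - 3)/(4x + 3) − (5/4)| = 27/(4(4x + 3)) < 27/(4·4x) = (27/16)/x.
Thus |(5x - 3)/(4x + 3) − (5/4)| < ε whenever x > (27/16)/ε.
Take N = (27/16)/ε. If x > N then |(5x - 3)/(4x + 3) − (5/4)| < (27/16)/x < ε.

N = (27/16)/ε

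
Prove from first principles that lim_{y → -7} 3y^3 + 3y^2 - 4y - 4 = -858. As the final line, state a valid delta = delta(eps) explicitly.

Let eps > 0 be given. We want delta > 0 such that 0 < |y + 7| < delta implies |(3y^3 + 3y^2 - 4y - 4) + 858| < eps.
(3y^3 + 3y^2 - 4y - 4) + 858 = 3y^3 + 3y^2 - 4y + 854 = (y + 7)(3y^2 - 18y + 122).
So |(3y^3 + 3y^2 - 4y - 4) + 858| = |y + 7|·|3y^2 - 18y + 122|.
Require delta ≤ 2. Then |y + 7| < 2 gives |y| < 9, and by the triangle inequality |3y^2 - 18y + 122| ≤ 3·9^2 + 18·9 + 122 = 527.
Hence |(3y^3 + 3y^2 - 4y - 4) + 858| ≤ 527|y + 7| < eps provided |y + 7| < eps/527.
Choosing delta = min(2, eps/527) ensures both conditions, hence |(3y^3 + 3y^2 - 4y - 4) + 858| < eps.

delta = min(2, eps/527)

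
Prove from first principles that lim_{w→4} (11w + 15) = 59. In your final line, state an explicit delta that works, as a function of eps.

Fix eps > 0. We need delta > 0 so that 0 < |w − 4| < delta implies |(11w + 15) − 59| < eps.
|(11w + 15) − 59| = |11w - 44| = 11|w − 4|.
Thus it suffices that |w − 4| < eps/11.
Choosing delta = eps/11 gives |(11w + 15) − 59| = 11|w − 4| < eps whenever |w − 4| < delta.

delta = eps/11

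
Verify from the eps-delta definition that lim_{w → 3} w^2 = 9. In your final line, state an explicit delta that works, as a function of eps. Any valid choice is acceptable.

delta = min(1, eps/7)

Let eps > 0 be given. We seek delta > 0 with 0 < |w − 3| < delta ⇒ |w^2 − 9| < eps.
Factor: w^2 − 9 = (w − 3)(w + 3), so |w^2 − 9| = |w − 3|·|w + 3|.
Restrict delta ≤ 1. Then |w − 3| < 1 gives |w| < 4, so by the triangle inequality |w + 3| ≤ 4 + 3 = 7.
Hence |w^2 − 9| ≤ 7|w − 3|, which is < eps once |w − 3| < eps/7.
Take delta = min(1, eps/7). If 0 < |w − 3| < delta then both bounds hold and |w^2 − 9| ≤ 7|w − 3| < 7·(eps/7) = eps.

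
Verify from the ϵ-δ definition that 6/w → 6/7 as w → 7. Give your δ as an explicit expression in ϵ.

Fix ϵ > 0. We seek δ > 0 such that 0 < |w − 7| < δ implies |6/w − (6/7)| < ϵ.
|6/w − (6/7)| = 6·|7 − w|/(7·|w|) = 6|w − 7|/(7|w|).
Restrict δ ≤ 7/2. Then |w − 7| < 7/2 gives |w| > 7/2, so 7|w| > 49/2.
Then |6/w − (6/7)| < 6|w − 7|/(49/2), which is < ϵ when |w − 7| < (49/12)ϵ.
Take δ = min(7/2, (49/12)ϵ). Then 0 < |w − 7| < δ gives both |w − 7| < 7/2 and |w − 7| < (49/12)ϵ, so |6/w − (6/7)| < ϵ.

δ = min(7/2, (49/12)ϵ)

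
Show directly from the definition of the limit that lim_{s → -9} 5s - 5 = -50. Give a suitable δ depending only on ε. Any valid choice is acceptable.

Fix ε > 0. We need δ > 0 so that 0 < |s + 9| < δ implies |(5s - 5) + 50| < ε.
Since (5s - 5) + 50 = 5(s + 9), we have |(5s - 5) + 50| = 5|s + 9|.
Thus it suffices that |s + 9| < ε/5.
Take δ = ε/5. If 0 < |s + 9| < δ then |(5s - 5) + 50| = 5|s + 9| < 5·(ε/5) = ε.

δ = ε/5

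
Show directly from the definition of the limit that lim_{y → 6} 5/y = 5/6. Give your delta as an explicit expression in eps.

delta = min(3, (18/5)eps)

Fix eps > 0. We seek delta > 0 such that 0 < |y − 6| < delta implies |5/y − (5/6)| < eps.
|5/y − (5/6)| = 5·|6 − y|/(6·|y|) = 5|y − 6|/(6|y|).
Restrict delta ≤ 3. Then |y − 6| < 3 gives |y| > 3, so 6|y| > 18.
Then |5/y − (5/6)| < 5|y − 6|/18, which is < eps when |y − 6| < (18/5)eps.
Take delta = min(3, (18/5)eps). Then 0 < |y − 6| < delta gives both |y − 6| < 3 and |y − 6| < (18/5)eps, so |5/y − (5/6)| < eps.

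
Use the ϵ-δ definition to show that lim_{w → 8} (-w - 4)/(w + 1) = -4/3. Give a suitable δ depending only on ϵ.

Let ϵ > 0 be given. We want δ > 0 with 0 < |w − 8| < δ ⇒ |(-w - 4)/(w + 1) + 4/3| < ϵ.
Combining over a common denominator, (-w - 4)/(w + 1) + 4/3 = [(-w - 4)·9 − (-12)·(w + 1)] / [9·(w + 1)] = 3(w − 8) / (9(w + 1)).
So |(-w - 4)/(w + 1) + 4/3| = 3|w − 8| / (9·|w + 1|).
Require δ ≤ 9/2, so |w + 1| ≥ |9| − |w − 8| > 9 − 9/2 = 9/2.
Hence |(-w - 4)/(w + 1) + 4/3| < 3|w − 8|/(9·(9/2)) = (2/27)|w − 8|, which is < ϵ once |w − 8| < (27/2)ϵ.
Take δ = min(9/2, (27/2)ϵ). Then 0 < |w − 8| < δ forces both bounds, so |(-w - 4)/(w + 1) + 4/3| < ϵ.

δ = min(9/2, (27/2)ϵ)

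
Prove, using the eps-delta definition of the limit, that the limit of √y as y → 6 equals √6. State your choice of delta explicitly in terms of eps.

delta = min(6, √6·eps)

Let eps > 0 be given. We want delta > 0 such that 0 < |y − 6| < delta implies |√y − √6| < eps.
Multiplying by the conjugate, |√y − √6| = |y − 6|/(√y + √6).
Restrict delta ≤ 6 so that |y − 6| < 6 forces y > 0, and then √y + √6 > √6.
Hence |√y − √6| < |y − 6|/√6, which is < eps once |y − 6| < √6·eps.
Take delta = min(6, √6·eps). If 0 < |y − 6| < delta then y > 0 and |√y − √6| < |y − 6|/√6 < eps.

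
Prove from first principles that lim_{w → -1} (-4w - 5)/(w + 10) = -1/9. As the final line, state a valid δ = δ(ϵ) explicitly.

Fix ϵ > 0. We want δ > 0 with 0 < |w + 1| < δ ⇒ |(-4w - 5)/(w + 10) + 1/9| < ϵ.
Combining over a common denominator, (-4w - 5)/(w + 10) + 1/9 = [(-4w - 5)·9 − (-1)·(w + 10)] / [9·(w + 10)] = -35(w + 1) / (9(w + 10)).
So |(-4w - 5)/(w + 10) + 1/9| = 35|w + 1| / (9·|w + 10|).
Require δ ≤ 9/2, so |w + 10| ≥ |9| − |w + 1| > 9 − 9/2 = 9/2.
Hence |(-4w - 5)/(w + 10) + 1/9| < 35|w + 1|/(9·(9/2)) = (70/81)|w + 1|, which is < ϵ once |w + 1| < (81/70)ϵ.
Take δ = min(9/2, (81/70)ϵ). Then 0 < |w + 1| < δ forces both bounds, so |(-4w - 5)/(w + 10) + 1/9| < ϵ.

δ = min(9/2, (81/70)ϵ)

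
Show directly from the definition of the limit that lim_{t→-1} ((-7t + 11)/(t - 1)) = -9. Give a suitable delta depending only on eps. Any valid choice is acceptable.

delta = min(1, (1/2)eps)

Let eps > 0. We want delta > 0 with 0 < |t + 1| < delta ⇒ |(-7t + 11)/(t - 1) + 9| < eps.
Combining over a common denominator, (-7t + 11)/(t - 1) + 9 = [(-7t + 11)·(-2) − 18·(t - 1)] / [(-2)·(t - 1)] = -4(t + 1) / ((-2)(t - 1)).
So |(-7t + 11)/(t - 1) + 9| = 4|t + 1| / (2·|t − 1|).
Restrict delta ≤ 1. Then |t + 1| < 1 gives |t − 1| = |(t + 1) + (-2)| ≥ 2 − 1 = 1.
Hence |(-7t + 11)/(t - 1) + 9| < 4|t + 1|/(2·1) = 2|t + 1|, which is < eps once |t + 1| < (1/2)eps.
Take delta = min(1, (1/2)eps). Then 0 < |t + 1| < delta forces both bounds, so |(-7t + 11)/(t - 1) + 9| < eps.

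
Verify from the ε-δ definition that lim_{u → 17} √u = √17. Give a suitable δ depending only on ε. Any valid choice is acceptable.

Suppose ε > 0. We want δ > 0 such that 0 < |u − 17| < δ implies |√u − √17| < ε.
Multiplying by the conjugate, |√u − √17| = |u − 17|/(√u + √17).
Restrict δ ≤ 17 so that |u − 17| < 17 forces u > 0, and then √u + √17 > √17.
Hence |√u − √17| < |u − 17|/√17, which is < ε once |u − 17| < √17·ε.
Take δ = min(17, √17·ε). If 0 < |u − 17| < δ then u > 0 and |√u − √17| < |u − 17|/√17 < ε.

δ = min(17, √17·ε)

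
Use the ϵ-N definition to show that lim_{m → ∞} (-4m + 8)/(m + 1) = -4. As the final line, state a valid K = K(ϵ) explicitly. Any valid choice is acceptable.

K = 12/ϵ

Let ϵ > 0. For m ≥ 1, |(-4m + 8)/(m + 1) + 4| = |12|/((m + 1)) = 12/((m + 1)).
Since m + 1 ≥ m for m ≥ 1, this is ≤ 12/(m) = 12/m.
So |(-4m + 8)/(m + 1) + 4| < ϵ whenever m > 12/ϵ.
Take K = 12/ϵ. If m > K then |(-4m + 8)/(m + 1) + 4| ≤ 12/m < ϵ.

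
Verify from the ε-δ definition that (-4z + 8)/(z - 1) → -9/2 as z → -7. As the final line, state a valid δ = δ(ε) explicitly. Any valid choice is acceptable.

δ = min(4, 8ε)

Fix ε > 0. We want δ > 0 with 0 < |z + 7| < δ ⇒ |(-4z + 8)/(z - 1) + 9/2| < ε.
Combining over a common denominator, (-4z + 8)/(z - 1) + 9/2 = [(-4z + 8)·(-8) − 36·(z - 1)] / [(-8)·(z - 1)] = -4(z + 7) / ((-8)(z - 1)).
So |(-4z + 8)/(z - 1) + 9/2| = 4|z + 7| / (8·|z − 1|).
Require δ ≤ 4, so |z − 1| ≥ |-8| − |z + 7| > 8 − 4 = 4.
Hence |(-4z + 8)/(z - 1) + 9/2| < 4|z + 7|/(8·4) = (1/8)|z + 7|, which is < ε once |z + 7| < 8ε.
Take δ = min(4, 8ε). Then 0 < |z + 7| < δ forces both bounds, so |(-4z + 8)/(z - 1) + 9/2| < ε.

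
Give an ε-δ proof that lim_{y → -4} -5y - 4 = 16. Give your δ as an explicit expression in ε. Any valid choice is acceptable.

Let ε > 0. We need δ > 0 so that 0 < |y + 4| < δ implies |(-5y - 4) − 16| < ε.
|(-5y - 4) − 16| = |-5y - 20| = 5|y + 4|.
Thus it suffices that |y + 4| < ε/5.
Choosing δ = ε/5 gives |(-5y - 4) − 16| = 5|y + 4| < ε whenever |y + 4| < δ.

δ = ε/5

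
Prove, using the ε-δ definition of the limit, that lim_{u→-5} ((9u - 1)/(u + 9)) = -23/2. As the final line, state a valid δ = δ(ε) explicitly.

δ = min(2, (4/41)ε)

Let ε > 0. We want δ > 0 with 0 < |u + 5| < δ ⇒ |(9u - 1)/(u + 9) + 23/2| < ε.
Combining over a common denominator, (9u - 1)/(u + 9) + 23/2 = [(9u - 1)·4 − (-46)·(u + 9)] / [4·(u + 9)] = 82(u + 5) / (4(u + 9)).
So |(9u - 1)/(u + 9) + 23/2| = 82|u + 5| / (4·|u + 9|).
Restrict δ ≤ 2. Then |u + 5| < 2 gives |u + 9| = |(u + 5) + 4| ≥ 4 − 2 = 2.
Hence |(9u - 1)/(u + 9) + 23/2| < 82|u + 5|/(4·2) = (41/4)|u + 5|, which is < ε once |u + 5| < (4/41)ε.
Take δ = min(2, (4/41)ε). Then 0 < |u + 5| < δ forces both bounds, so |(9u - 1)/(u + 9) + 23/2| < ε.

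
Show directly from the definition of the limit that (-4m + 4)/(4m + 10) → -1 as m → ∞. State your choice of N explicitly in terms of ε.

Suppose ε > 0. For m ≥ 1, |(-4m + 4)/(4m + 10) + 1| = |56|/(4(4m + 10)) = 56/(4(4m + 10)).
Since 4m + 10 ≥ 4m for m ≥ 1, this is ≤ 56/(4·4m) = (7/2)/m.
So |(-4m + 4)/(4m + 10) + 1| < ε whenever m > (7/2)/ε.
Take N = (7/2)/ε. If m > N then |(-4m + 4)/(4m + 10) + 1| ≤ (7/2)/m < ε.

N = (7/2)/ε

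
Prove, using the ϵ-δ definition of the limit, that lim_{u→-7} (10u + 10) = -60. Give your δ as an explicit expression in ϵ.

δ = ϵ/10

Let ϵ > 0. We need δ > 0 so that 0 < |u + 7| < δ implies |(10u + 10) + 60| < ϵ.
|(10u + 10) + 60| = |10u + 70| = 10|u + 7|.
So 10|u + 7| < ϵ exactly when |u + 7| < ϵ/10.
Choosing δ = ϵ/10 gives |(10u + 10) + 60| = 10|u + 7| < ϵ whenever |u + 7| < δ.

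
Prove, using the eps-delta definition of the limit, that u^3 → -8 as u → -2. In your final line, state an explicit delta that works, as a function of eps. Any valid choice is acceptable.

Let eps > 0. We seek delta > 0 with 0 < |u + 2| < delta ⇒ |u^3 + 8| < eps.
Factor: u^3 + 8 = (u + 2)(u^2 - 2u + 4), so |u^3 + 8| = |u + 2|·|u^2 - 2u + 4|.
Restrict delta ≤ 2. Then |u + 2| < 2 gives |u| < 4, so by the triangle inequality |u^2 - 2u + 4| ≤ 4^2 + 2·4 + 4 = 28.
Hence |u^3 + 8| ≤ 28|u + 2|, which is < eps once |u + 2| < eps/28.
Take delta = min(2, eps/28). If 0 < |u + 2| < delta then both bounds hold and |u^3 + 8| ≤ 28|u + 2| < 28·(eps/28) = eps.

delta = min(2, eps/28)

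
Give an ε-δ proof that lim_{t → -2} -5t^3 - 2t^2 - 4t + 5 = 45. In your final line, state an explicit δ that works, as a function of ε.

δ = min(1, ε/89)

Suppose ε > 0. We want δ > 0 such that 0 < |t + 2| < δ implies |(-5t^3 - 2t^2 - 4t + 5) − 45| < ε.
(-5t^3 - 2t^2 - 4t + 5) − 45 = -5t^3 - 2t^2 - 4t - 40 = (t + 2)(-5t^2 + 8t - 20).
So |(-5t^3 - 2t^2 - 4t + 5) − 45| = |t + 2|·|-5t^2 + 8t - 20|.
Assume first that |t + 2| < 1, so |t| < 3. Then |-5t^2 + 8t - 20| ≤ 5·3^2 + 8·3 + 20 = 89.
Hence |(-5t^3 - 2t^2 - 4t + 5) − 45| ≤ 89|t + 2| < ε provided |t + 2| < ε/89.
Choosing δ = min(1, ε/89) ensures both conditions, hence |(-5t^3 - 2t^2 - 4t + 5) − 45| < ε.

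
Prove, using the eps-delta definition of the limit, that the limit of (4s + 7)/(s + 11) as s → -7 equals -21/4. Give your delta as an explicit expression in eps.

Suppose eps > 0. We want delta > 0 with 0 < |s + 7| < delta ⇒ |(4s + 7)/(s + 11) + 21/4| < eps.
Combining over a common denominator, (4s + 7)/(s + 11) + 21/4 = [(4s + 7)·4 − (-21)·(s + 11)] / [4·(s + 11)] = 37(s + 7) / (4(s + 11)).
So |(4s + 7)/(s + 11) + 21/4| = 37|s + 7| / (4·|s + 11|).
Restrict delta ≤ 2. Then |s + 7| < 2 gives |s + 11| = |(s + 7) + 4| ≥ 4 − 2 = 2.
Hence |(4s + 7)/(s + 11) + 21/4| < 37|s + 7|/(4·2) = (37/8)|s + 7|, which is < eps once |s + 7| < (8/37)eps.
Take delta = min(2, (8/37)eps). Then 0 < |s + 7| < delta forces both bounds, so |(4s + 7)/(s + 11) + 21/4| < eps.

delta = min(2, (8/37)eps)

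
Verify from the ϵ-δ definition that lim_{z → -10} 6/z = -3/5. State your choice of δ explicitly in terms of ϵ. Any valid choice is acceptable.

Fix ϵ > 0. We seek δ > 0 such that 0 < |z + 10| < δ implies |6/z + 3/5| < ϵ.
|6/z + 3/5| = 6·|-10 − z|/(10·|z|) = 6|z + 10|/(10|z|).
Restrict δ ≤ 5. Then |z + 10| < 5 gives |z| > 5, so 10|z| > 50.
Then |6/z + 3/5| < 6|z + 10|/50, which is < ϵ when |z + 10| < (25/3)ϵ.
Take δ = min(5, (25/3)ϵ). Then 0 < |z + 10| < δ gives both |z + 10| < 5 and |z + 10| < (25/3)ϵ, so |6/z + 3/5| < ϵ.

δ = min(5, (25/3)ϵ)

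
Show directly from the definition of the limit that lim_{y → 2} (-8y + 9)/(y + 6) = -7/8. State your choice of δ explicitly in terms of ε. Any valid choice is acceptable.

δ = min(4, (32/57)ε)

Let ε > 0. We want δ > 0 with 0 < |y − 2| < δ ⇒ |(-8y + 9)/(y + 6) + 7/8| < ε.
Combining over a common denominator, (-8y + 9)/(y + 6) + 7/8 = [(-8y + 9)·8 − (-7)·(y + 6)] / [8·(y + 6)] = -57(y − 2) / (8(y + 6)).
So |(-8y + 9)/(y + 6) + 7/8| = 57|y − 2| / (8·|y + 6|).
Restrict δ ≤ 4. Then |y − 2| < 4 gives |y + 6| = |(y − 2) + 8| ≥ 8 − 4 = 4.
Hence |(-8y + 9)/(y + 6) + 7/8| < 57|y − 2|/(8·4) = (57/32)|y − 2|, which is < ε once |y − 2| < (32/57)ε.
Take δ = min(4, (32/57)ε). Then 0 < |y − 2| < δ forces both bounds, so |(-8y + 9)/(y + 6) + 7/8| < ε.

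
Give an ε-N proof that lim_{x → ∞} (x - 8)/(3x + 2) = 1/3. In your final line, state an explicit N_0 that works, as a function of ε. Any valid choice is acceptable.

N_0 = (26/9)/ε

Let ε > 0. We seek N_0 > 0 such that x > N_0 implies |(x - 8)/(3x + 2) − (1/3)| < ε.
(x - 8)/(3x + 2) − (1/3) = (3(x - 8) − (3x + 2)) / (3(3x + 2)) = -26/(3(3x + 2)).
For x > 0 we have 3x + 2 > 3x, so |(x - 8)/(3x + 2) − (1/3)| = 26/(3(3x + 2)) < 26/(3·3x) = (26/9)/x.
Thus |(x - 8)/(3x + 2) − (1/3)| < ε whenever x > (26/9)/ε.
Take N_0 = (26/9)/ε. If x > N_0 then |(x - 8)/(3x + 2) − (1/3)| < (26/9)/x < ε.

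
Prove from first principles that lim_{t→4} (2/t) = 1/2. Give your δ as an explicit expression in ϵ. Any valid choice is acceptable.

δ = min(2, 4ϵ)

Suppose ϵ > 0. We seek δ > 0 such that 0 < |t − 4| < δ implies |2/t − (1/2)| < ϵ.
|2/t − (1/2)| = 2·|4 − t|/(4·|t|) = 2|t − 4|/(4|t|).
Require δ ≤ 2 so that |t| > 4 − 2 = 2, hence 4|t| > 8.
Then |2/t − (1/2)| < 2|t − 4|/8, which is < ϵ when |t − 4| < 4ϵ.
Take δ = min(2, 4ϵ). Then 0 < |t − 4| < δ gives both |t − 4| < 2 and |t − 4| < 4ϵ, so |2/t − (1/2)| < ϵ.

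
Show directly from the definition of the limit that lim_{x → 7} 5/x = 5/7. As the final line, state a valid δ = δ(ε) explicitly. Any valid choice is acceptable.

δ = min(7/2, (49/10)ε)

Let ε > 0. We seek δ > 0 such that 0 < |x − 7| < δ implies |5/x − (5/7)| < ε.
|5/x − (5/7)| = 5·|7 − x|/(7·|x|) = 5|x − 7|/(7|x|).
Restrict δ ≤ 7/2. Then |x − 7| < 7/2 gives |x| > 7/2, so 7|x| > 49/2.
Then |5/x − (5/7)| < 5|x − 7|/(49/2), which is < ε when |x − 7| < (49/10)ε.
Take δ = min(7/2, (49/10)ε). Then 0 < |x − 7| < δ gives both |x − 7| < 7/2 and |x − 7| < (49/10)ε, so |5/x − (5/7)| < ε.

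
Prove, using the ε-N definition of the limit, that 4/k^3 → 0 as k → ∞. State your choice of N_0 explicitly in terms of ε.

Let ε > 0. For k ≥ 1, |4/k^3 − 0| = 4/k^3.
4/k^3 < ε ⇔ k^3 > 4/ε ⇔ k > (4/ε)^{1/3}.
Take N_0 = (4/ε)^{1/3}. Then k > N_0 implies 4/k^3 < ε.

N_0 = (4/ε)^{1/3}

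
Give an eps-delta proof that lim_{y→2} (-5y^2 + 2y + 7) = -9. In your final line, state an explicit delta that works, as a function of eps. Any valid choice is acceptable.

Let eps > 0. We want delta > 0 such that 0 < |y − 2| < delta implies |(-5y^2 + 2y + 7) + 9| < eps.
(-5y^2 + 2y + 7) + 9 = -5y^2 + 2y + 16 = (y − 2)(-5y - 8).
So |(-5y^2 + 2y + 7) + 9| = |y − 2|·|-5y - 8|.
Require delta ≤ 1. Then |y − 2| < 1 gives |y| < 3, and by the triangle inequality |-5y - 8| ≤ 5·3 + 8 = 23.
Hence |(-5y^2 + 2y + 7) + 9| ≤ 23|y − 2| < eps provided |y − 2| < eps/23.
Take delta = min(1, eps/23). Then 0 < |y − 2| < delta gives both |y − 2| < 1 and |y − 2| < eps/23, so |(-5y^2 + 2y + 7) + 9| < eps.

delta = min(1, eps/23)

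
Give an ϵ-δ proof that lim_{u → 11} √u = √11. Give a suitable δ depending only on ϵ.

Let ϵ > 0. We want δ > 0 such that 0 < |u − 11| < δ implies |√u − √11| < ϵ.
Multiplying by the conjugate, |√u − √11| = |u − 11|/(√u + √11).
Restrict δ ≤ 11 so that |u − 11| < 11 forces u > 0, and then √u + √11 > √11.
Hence |√u − √11| < |u − 11|/√11, which is < ϵ once |u − 11| < √11·ϵ.
Take δ = min(11, √11·ϵ). If 0 < |u − 11| < δ then u > 0 and |√u − √11| < |u − 11|/√11 < ϵ.

δ = min(11, √11·ϵ)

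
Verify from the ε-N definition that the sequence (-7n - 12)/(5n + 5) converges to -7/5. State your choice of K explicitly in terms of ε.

K = 1/ε

Fix ε > 0. For n ≥ 1, |(-7n - 12)/(5n + 5) + 7/5| = |-25|/(5(5n + 5)) = 25/(5(5n + 5)).
Since 5n + 5 ≥ 5n for n ≥ 1, this is ≤ 25/(5·5n) = 1/n.
So |(-7n - 12)/(5n + 5) + 7/5| < ε whenever n > 1/ε.
Take K = 1/ε. If n > K then |(-7n - 12)/(5n + 5) + 7/5| ≤ 1/n < ε.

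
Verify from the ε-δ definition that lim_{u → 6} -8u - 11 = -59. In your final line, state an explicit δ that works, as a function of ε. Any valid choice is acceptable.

Fix ε > 0. We need δ > 0 so that 0 < |u − 6| < δ implies |(-8u - 11) + 59| < ε.
Since (-8u - 11) + 59 = -8(u − 6), we have |(-8u - 11) + 59| = 8|u − 6|.
So 8|u − 6| < ε exactly when |u − 6| < ε/8.
Choosing δ = ε/8 gives |(-8u - 11) + 59| = 8|u − 6| < ε whenever |u − 6| < δ.

δ = ε/8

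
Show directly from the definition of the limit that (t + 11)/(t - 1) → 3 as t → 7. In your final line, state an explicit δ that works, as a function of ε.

Fix ε > 0. We want δ > 0 with 0 < |t − 7| < δ ⇒ |(t + 11)/(t - 1) − 3| < ε.
Combining over a common denominator, (t + 11)/(t - 1) − 3 = [(t + 11)·6 − 18·(t - 1)] / [6·(t - 1)] = -12(t − 7) / (6(t - 1)).
So |(t + 11)/(t - 1) − 3| = 12|t − 7| / (6·|t − 1|).
Restrict δ ≤ 3. Then |t − 7| < 3 gives |t − 1| = |(t − 7) + 6| ≥ 6 − 3 = 3.
Hence |(t + 11)/(t - 1) − 3| < 12|t − 7|/(6·3) = (2/3)|t − 7|, which is < ε once |t − 7| < (3/2)ε.
Take δ = min(3, (3/2)ε). Then 0 < |t − 7| < δ forces both bounds, so |(t + 11)/(t - 1) − 3| < ε.

δ = min(3, (3/2)ε)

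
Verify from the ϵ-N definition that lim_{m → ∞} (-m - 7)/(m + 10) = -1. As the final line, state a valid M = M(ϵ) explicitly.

Let ϵ > 0. For m ≥ 1, |(-m - 7)/(m + 10) + 1| = |3|/((m + 10)) = 3/((m + 10)).
Since m + 10 ≥ m for m ≥ 1, this is ≤ 3/(m) = 3/m.
So |(-m - 7)/(m + 10) + 1| < ϵ whenever m > 3/ϵ.
Take M = 3/ϵ. If m > M then |(-m - 7)/(m + 10) + 1| ≤ 3/m < ϵ.

M = 3/ϵ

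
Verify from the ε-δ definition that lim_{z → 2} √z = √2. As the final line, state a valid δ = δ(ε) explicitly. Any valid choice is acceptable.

δ = min(2, √2·ε)

Fix ε > 0. We want δ > 0 such that 0 < |z − 2| < δ implies |√z − √2| < ε.
Multiplying by the conjugate, |√z − √2| = |z − 2|/(√z + √2).
Restrict δ ≤ 2 so that |z − 2| < 2 forces z > 0, and then √z + √2 > √2.
Hence |√z − √2| < |z − 2|/√2, which is < ε once |z − 2| < √2·ε.
Take δ = min(2, √2·ε). If 0 < |z − 2| < δ then z > 0 and |√z − √2| < |z − 2|/√2 < ε.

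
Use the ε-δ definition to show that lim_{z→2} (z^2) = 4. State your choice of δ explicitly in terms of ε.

Fix ε > 0. We seek δ > 0 with 0 < |z − 2| < δ ⇒ |z^2 − 4| < ε.
Factor: z^2 − 4 = (z − 2)(z + 2), so |z^2 − 4| = |z − 2|·|z + 2|.
Restrict δ ≤ 2. Then |z − 2| < 2 gives |z| < 4, so by the triangle inequality |z + 2| ≤ 4 + 2 = 6.
Hence |z^2 − 4| ≤ 6|z − 2|, which is < ε once |z − 2| < ε/6.
Take δ = min(2, ε/6). If 0 < |z − 2| < δ then both bounds hold and |z^2 − 4| ≤ 6|z − 2| < 6·(ε/6) = ε.

δ = min(2, ε/6)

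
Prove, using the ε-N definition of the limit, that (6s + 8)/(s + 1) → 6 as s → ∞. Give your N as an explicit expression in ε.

Let ε > 0 be given. We seek N > 0 such that s > N implies |(6s + 8)/(s + 1) − 6| < ε.
(6s + 8)/(s + 1) − 6 = ((6s + 8) − 6(s + 1)) / ((s + 1)) = 2/((s + 1)).
For s > 0 we have s + 1 > s, so |(6s + 8)/(s + 1) − 6| = 2/((s + 1)) < 2/(s) = 2/s.
Thus |(6s + 8)/(s + 1) − 6| < ε whenever s > 2/ε.
Take N = 2/ε. If s > N then |(6s + 8)/(s + 1) − 6| < 2/s < ε.

N = 2/ε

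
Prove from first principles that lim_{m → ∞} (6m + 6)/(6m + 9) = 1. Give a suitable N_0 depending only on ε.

N_0 = (1/2)/ε

Fix ε > 0. For m ≥ 1, |(6m + 6)/(6m + 9) − 1| = |-18|/(6(6m + 9)) = 18/(6(6m + 9)).
Since 6m + 9 ≥ 6m for m ≥ 1, this is ≤ 18/(6·6m) = (1/2)/m.
So |(6m + 6)/(6m + 9) − 1| < ε whenever m > (1/2)/ε.
Take N_0 = (1/2)/ε. If m > N_0 then |(6m + 6)/(6m + 9) − 1| ≤ (1/2)/m < ε.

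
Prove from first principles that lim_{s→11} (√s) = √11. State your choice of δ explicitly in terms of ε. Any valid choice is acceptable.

Let ε > 0 be given. We want δ > 0 such that 0 < |s − 11| < δ implies |√s − √11| < ε.
Rationalise: √s − √11 = (s − 11)/(√s + √11), so |√s − √11| = |s − 11|/(√s + √11).
Restrict δ ≤ 11 so that |s − 11| < 11 forces s > 0, and then √s + √11 > √11.
Hence |√s − √11| < |s − 11|/√11, which is < ε once |s − 11| < √11·ε.
Take δ = min(11, √11·ε). If 0 < |s − 11| < δ then s > 0 and |√s − √11| < |s − 11|/√11 < ε.

δ = min(11, √11·ε)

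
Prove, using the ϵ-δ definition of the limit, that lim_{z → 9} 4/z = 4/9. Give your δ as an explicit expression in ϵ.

δ = min(9/2, (81/8)ϵ)

Suppose ϵ > 0. We seek δ > 0 such that 0 < |z − 9| < δ implies |4/z − (4/9)| < ϵ.
|4/z − (4/9)| = 4·|9 − z|/(9·|z|) = 4|z − 9|/(9|z|).
Restrict δ ≤ 9/2. Then |z − 9| < 9/2 gives |z| > 9/2, so 9|z| > 81/2.
Then |4/z − (4/9)| < 4|z − 9|/(81/2), which is < ϵ when |z − 9| < (81/8)ϵ.
Take δ = min(9/2, (81/8)ϵ). Then 0 < |z − 9| < δ gives both |z − 9| < 9/2 and |z − 9| < (81/8)ϵ, so |4/z − (4/9)| < ϵ.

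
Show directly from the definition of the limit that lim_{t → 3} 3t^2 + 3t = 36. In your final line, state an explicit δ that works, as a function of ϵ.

δ = min(2, ϵ/27)

Fix ϵ > 0. We want δ > 0 such that 0 < |t − 3| < δ implies |(3t^2 + 3t) − 36| < ϵ.
(3t^2 + 3t) − 36 = 3t^2 + 3t - 36 = (t − 3)(3t + 12).
So |(3t^2 + 3t) − 36| = |t − 3|·|3t + 12|.
Require δ ≤ 2. Then |t − 3| < 2 gives |t| < 5, and by the triangle inequality |3t + 12| ≤ 3·5 + 12 = 27.
Hence |(3t^2 + 3t) − 36| ≤ 27|t − 3| < ϵ provided |t − 3| < ϵ/27.
Take δ = min(2, ϵ/27). Then 0 < |t − 3| < δ gives both |t − 3| < 2 and |t − 3| < ϵ/27, so |(3t^2 + 3t) − 36| < ϵ.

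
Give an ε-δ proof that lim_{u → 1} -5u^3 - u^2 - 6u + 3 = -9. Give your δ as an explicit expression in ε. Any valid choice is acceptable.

Suppose ε > 0. We want δ > 0 such that 0 < |u − 1| < δ implies |(-5u^3 - u^2 - 6u + 3) + 9| < ε.
(-5u^3 - u^2 - 6u + 3) + 9 = -5u^3 - u^2 - 6u + 12 = (u − 1)(-5u^2 - 6u - 12).
So |(-5u^3 - u^2 - 6u + 3) + 9| = |u − 1|·|-5u^2 - 6u - 12|.
Require δ ≤ 1. Then |u − 1| < 1 gives |u| < 2, and by the triangle inequality |-5u^2 - 6u - 12| ≤ 5·2^2 + 6·2 + 12 = 44.
Hence |(-5u^3 - u^2 - 6u + 3) + 9| ≤ 44|u − 1| < ε provided |u − 1| < ε/44.
Take δ = min(1, ε/44). Then 0 < |u − 1| < δ gives both |u − 1| < 1 and |u − 1| < ε/44, so |(-5u^3 - u^2 - 6u + 3) + 9| < ε.

δ = min(1, ε/44)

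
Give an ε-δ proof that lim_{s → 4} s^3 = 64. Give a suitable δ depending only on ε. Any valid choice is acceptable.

δ = min(1, ε/61)

Let ε > 0. We seek δ > 0 with 0 < |s − 4| < δ ⇒ |s^3 − 64| < ε.
Factor: s^3 − 64 = (s − 4)(s^2 + 4s + 16), so |s^3 − 64| = |s − 4|·|s^2 + 4s + 16|.
Impose δ ≤ 1 so that |s| < 5; then |s^2 + 4s + 16| ≤ 61.
Hence |s^3 − 64| ≤ 61|s − 4|, which is < ε once |s − 4| < ε/61.
Take δ = min(1, ε/61). If 0 < |s − 4| < δ then both bounds hold and |s^3 − 64| ≤ 61|s − 4| < 61·(ε/61) = ε.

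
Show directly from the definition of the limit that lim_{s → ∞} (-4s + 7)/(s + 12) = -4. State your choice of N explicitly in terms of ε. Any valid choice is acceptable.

Let ε > 0. We seek N > 0 such that s > N implies |(-4s + 7)/(s + 12) + 4| < ε.
(-4s + 7)/(s + 12) + 4 = ((-4s + 7) − (-4)(s + 12)) / ((s + 12)) = 55/((s + 12)).
For s > 0 we have s + 12 > s, so |(-4s + 7)/(s + 12) + 4| = 55/((s + 12)) < 55/(s) = 55/s.
Thus |(-4s + 7)/(s + 12) + 4| < ε whenever s > 55/ε.
Take N = 55/ε. If s > N then |(-4s + 7)/(s + 12) + 4| < 55/s < ε.

N = 55/ε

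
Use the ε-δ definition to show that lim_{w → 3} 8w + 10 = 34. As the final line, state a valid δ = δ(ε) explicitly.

δ = ε/8

Fix ε > 0. We need δ > 0 so that 0 < |w − 3| < δ implies |(8w + 10) − 34| < ε.
|(8w + 10) − 34| = |8w - 24| = 8|w − 3|.
Thus it suffices that |w − 3| < ε/8.
Choosing δ = ε/8 gives |(8w + 10) − 34| = 8|w − 3| < ε whenever |w − 3| < δ.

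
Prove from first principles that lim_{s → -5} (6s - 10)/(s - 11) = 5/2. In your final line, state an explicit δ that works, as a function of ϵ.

δ = min(8, (16/7)ϵ)

Fix ϵ > 0. We want δ > 0 with 0 < |s + 5| < δ ⇒ |(6s - 10)/(s - 11) − (5/2)| < ϵ.
Combining over a common denominator, (6s - 10)/(s - 11) − (5/2) = [(6s - 10)·(-16) − (-40)·(s - 11)] / [(-16)·(s - 11)] = -56(s + 5) / ((-16)(s - 11)).
So |(6s - 10)/(s - 11) − (5/2)| = 56|s + 5| / (16·|s − 11|).
Require δ ≤ 8, so |s − 11| ≥ |-16| − |s + 5| > 16 − 8 = 8.
Hence |(6s - 10)/(s - 11) − (5/2)| < 56|s + 5|/(16·8) = (7/16)|s + 5|, which is < ϵ once |s + 5| < (16/7)ϵ.
Take δ = min(8, (16/7)ϵ). Then 0 < |s + 5| < δ forces both bounds, so |(6s - 10)/(s - 11) − (5/2)| < ϵ.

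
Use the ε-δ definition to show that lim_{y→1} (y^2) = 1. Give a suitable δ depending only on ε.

δ = min(1, ε/3)

Let ε > 0 be given. We seek δ > 0 with 0 < |y − 1| < δ ⇒ |y^2 − 1| < ε.
Factor: y^2 − 1 = (y − 1)(y + 1), so |y^2 − 1| = |y − 1|·|y + 1|.
Restrict δ ≤ 1. Then |y − 1| < 1 gives |y| < 2, so by the triangle inequality |y + 1| ≤ 2 + 1 = 3.
Hence |y^2 − 1| ≤ 3|y − 1|, which is < ε once |y − 1| < ε/3.
Take δ = min(1, ε/3). If 0 < |y − 1| < δ then both bounds hold and |y^2 − 1| ≤ 3|y − 1| < 3·(ε/3) = ε.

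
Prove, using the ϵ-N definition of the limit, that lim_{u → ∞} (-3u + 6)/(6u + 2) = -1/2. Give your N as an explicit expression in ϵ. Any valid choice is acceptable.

N = (7/6)/ϵ

Fix ϵ > 0. We seek N > 0 such that u > N implies |(-3u + 6)/(6u + 2) + 1/2| < ϵ.
(-3u + 6)/(6u + 2) + 1/2 = (6(-3u + 6) − (-3)(6u + 2)) / (6(6u + 2)) = 42/(6(6u + 2)).
For u > 0 we have 6u + 2 > 6u, so |(-3u + 6)/(6u + 2) + 1/2| = 42/(6(6u + 2)) < 42/(6·6u) = (7/6)/u.
Thus |(-3u + 6)/(6u + 2) + 1/2| < ϵ whenever u > (7/6)/ϵ.
Take N = (7/6)/ϵ. If u > N then |(-3u + 6)/(6u + 2) + 1/2| < (7/6)/u < ϵ.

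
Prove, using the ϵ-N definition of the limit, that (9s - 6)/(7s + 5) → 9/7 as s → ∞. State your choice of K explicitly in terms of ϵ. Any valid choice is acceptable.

Let ϵ > 0. We seek K > 0 such that s > K implies |(9s - 6)/(7s + 5) − (9/7)| < ϵ.
(9s - 6)/(7s + 5) − (9/7) = (7(9s - 6) − 9(7s + 5)) / (7(7s + 5)) = -87/(7(7s + 5)).
For s > 0 we have 7s + 5 > 7s, so |(9s - 6)/(7s + 5) − (9/7)| = 87/(7(7s + 5)) < 87/(7·7s) = (87/49)/s.
Thus |(9s - 6)/(7s + 5) − (9/7)| < ϵ whenever s > (87/49)/ϵ.
Take K = (87/49)/ϵ. If s > K then |(9s - 6)/(7s + 5) − (9/7)| < (87/49)/s < ϵ.

K = (87/49)/ϵ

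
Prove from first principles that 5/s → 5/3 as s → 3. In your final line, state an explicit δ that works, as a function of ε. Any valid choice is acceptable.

δ = min(3/2, (9/10)ε)

Suppose ε > 0. We seek δ > 0 such that 0 < |s − 3| < δ implies |5/s − (5/3)| < ε.
|5/s − (5/3)| = 5·|3 − s|/(3·|s|) = 5|s − 3|/(3|s|).
Require δ ≤ 3/2 so that |s| > 3 − 3/2 = 3/2, hence 3|s| > 9/2.
Then |5/s − (5/3)| < 5|s − 3|/(9/2), which is < ε when |s − 3| < (9/10)ε.
Take δ = min(3/2, (9/10)ε). Then 0 < |s − 3| < δ gives both |s − 3| < 3/2 and |s − 3| < (9/10)ε, so |5/s − (5/3)| < ε.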